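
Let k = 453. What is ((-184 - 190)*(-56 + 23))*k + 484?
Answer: 5591410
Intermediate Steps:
((-184 - 190)*(-56 + 23))*k + 484 = ((-184 - 190)*(-56 + 23))*453 + 484 = -374*(-33)*453 + 484 = 12342*453 + 484 = 5590926 + 484 = 5591410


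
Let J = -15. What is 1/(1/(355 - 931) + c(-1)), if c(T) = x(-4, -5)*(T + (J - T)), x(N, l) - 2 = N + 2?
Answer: -576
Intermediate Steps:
x(N, l) = 4 + N (x(N, l) = 2 + (N + 2) = 2 + (2 + N) = 4 + N)
c(T) = 0 (c(T) = (4 - 4)*(T + (-15 - T)) = 0*(-15) = 0)
1/(1/(355 - 931) + c(-1)) = 1/(1/(355 - 931) + 0) = 1/(1/(-576) + 0) = 1/(-1/576 + 0) = 1/(-1/576) = -576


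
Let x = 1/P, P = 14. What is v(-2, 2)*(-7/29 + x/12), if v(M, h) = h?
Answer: -1147/2436 ≈ -0.47085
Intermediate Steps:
x = 1/14 ≈ 0.071429
v(-2, 2)*(-7/29 + x/12) = 2*(-7/29 + (1/14)/12) = 2*(-7*1/29 + (1/14)*(1/12)) = 2*(-7/29 + 1/168) = 2*(-1147/4872) = -1147/2436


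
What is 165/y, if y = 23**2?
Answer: 165/529 ≈ 0.31191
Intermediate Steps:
y = 529
165/y = 165/529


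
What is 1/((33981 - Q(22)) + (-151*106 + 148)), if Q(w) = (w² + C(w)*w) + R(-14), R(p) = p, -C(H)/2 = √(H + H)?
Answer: 17653/311543225 - 88*√11/311543225 ≈ 5.5726e-5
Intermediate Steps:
C(H) = -2*√2*√H (C(H) = -2*√(H + H) = -2*√2*√H)
Q(w) = -14 + w² - 2*√2*w^(3/2) (Q(w) = (w² + (-2*√2*√w)*w) - 14 = (w² - 2*√2*w^(3/2)) - 14 = -14 + w² - 2*√2*w^(3/2))
1/((33981 - Q(22)) + (-151*106 + 148)) = 1/((33981 - (-14 + 22² - 2*√2*22^(3/2))) + (-151*106 + 148)) = 1/((33981 - (-14 + 484 - 2*√2*22*√22)) + (-16006 + 148)) = 1/((33981 - (-14 + 484 - 88*√11)) - 15858) = 1/((33981 - (470 - 88*√11)) - 15858) = 1/((33981 + (-470 + 88*√11)) - 15858) = 1/((33511 + 88*√11) - 15858) = 1/(17653 + 88*√11)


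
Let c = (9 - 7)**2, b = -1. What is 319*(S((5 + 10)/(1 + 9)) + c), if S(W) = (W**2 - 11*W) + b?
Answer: -14355/4 ≈ -3588.8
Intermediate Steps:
S(W) = -1 + W**2 - 11*W (S(W) = (W**2 - 11*W) - 1 = -1 + W**2 - 11*W)
c = 4 (c = 2**2 = 4)
319*(S((5 + 10)/(1 + 9)) + c) = 319*((-1 + ((5 + 10)/(1 + 9))**2 - 11*(5 + 10)/(1 + 9)) + 4) = 319*((-1 + (15/10)**2 - 165/10) + 4) = 319*((-1 + (15*(1/10))**2 - 165/10) + 4) = 319*((-1 + (3/2)**2 - 11*3/2) + 4) = 319*((-1 + 9/4 - 33/2) + 4) = 319*(-61/4 + 4) = 319*(-45/4) = -14355/4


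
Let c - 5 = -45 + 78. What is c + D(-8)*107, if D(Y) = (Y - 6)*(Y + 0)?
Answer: 12022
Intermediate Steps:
D(Y) = Y*(-6 + Y) (D(Y) = (-6 + Y)*Y = Y*(-6 + Y))
c = 38 (c = 5 + (-45 + 78) = 5 + 33 = 38)
c + D(-8)*107 = 38 - 8*(-6 - 8)*107 = 38 - 8*(-14)*107 = 38 + 112*107 = 38 + 11984 = 12022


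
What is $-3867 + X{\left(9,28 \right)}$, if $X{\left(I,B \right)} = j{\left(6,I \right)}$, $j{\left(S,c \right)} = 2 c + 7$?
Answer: $-3842$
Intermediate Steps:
$j{\left(S,c \right)} = 7 + 2 c$
$X{\left(I,B \right)} = 7 + 2 I$
$-3867 + X{\left(9,28 \right)} = -3867 + \left(7 + 2 \cdot 9\right) = -3867 + \left(7 + 18\right) = -3867 + 25 = -3842$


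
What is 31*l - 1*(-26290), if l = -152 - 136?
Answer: 17362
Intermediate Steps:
l = -288
31*l - 1*(-26290) = 31*(-288) - 1*(-26290) = -8928 + 26290 = 17362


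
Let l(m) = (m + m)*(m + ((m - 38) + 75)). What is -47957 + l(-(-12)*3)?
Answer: -40109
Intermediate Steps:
l(m) = 2*m*(37 + 2*m) (l(m) = (2*m)*(m + ((-38 + m) + 75)) = (2*m)*(m + (37 + m)) = (2*m)*(37 + 2*m) = 2*m*(37 + 2*m))
-47957 + l(-(-12)*3) = -47957 + 2*(-(-12)*3)*(37 + 2*(-(-12)*3)) = -47957 + 2*(-2*(-18))*(37 + 2*(-2*(-18))) = -47957 + 2*36*(37 + 2*36) = -47957 + 2*36*(37 + 72) = -47957 + 2*36*109 = -47957 + 7848 = -40109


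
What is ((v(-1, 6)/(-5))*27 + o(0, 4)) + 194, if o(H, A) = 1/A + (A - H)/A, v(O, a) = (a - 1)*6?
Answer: 133/4 ≈ 33.250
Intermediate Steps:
v(O, a) = -6 + 6*a (v(O, a) = (-1 + a)*6 = -6 + 6*a)
o(H, A) = 1/A + (A - H)/A
((v(-1, 6)/(-5))*27 + o(0, 4)) + 194 = (((-6 + 6*6)/(-5))*27 + (1 + 4 - 1*0)/4) + 194 = (((-6 + 36)*(-⅕))*27 + (1 + 4 + 0)/4) + 194 = ((30*(-⅕))*27 + (¼)*5) + 194 = (-6*27 + 5/4) + 194 = (-162 + 5/4) + 194 = -643/4 + 194 = 133/4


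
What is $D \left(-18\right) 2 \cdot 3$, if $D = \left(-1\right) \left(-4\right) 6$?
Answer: $-2592$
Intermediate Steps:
$D = 24$ ($D = 4 \cdot 6 = 24$)
$D \left(-18\right) 2 \cdot 3 = 24 \left(-18\right) 2 \cdot 3 = \left(-432\right) 6 = -2592$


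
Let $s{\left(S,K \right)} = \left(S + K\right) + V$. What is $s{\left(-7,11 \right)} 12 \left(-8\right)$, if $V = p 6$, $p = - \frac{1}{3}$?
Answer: $-192$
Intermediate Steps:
$p = - \frac{1}{3}$ ($p = \left(-1\right) \frac{1}{3} = - \frac{1}{3} \approx -0.33333$)
$V = -2$ ($V = \left(- \frac{1}{3}\right) 6 = -2$)
$s{\left(S,K \right)} = -2 + K + S$ ($s{\left(S,K \right)} = \left(S + K\right) - 2 = \left(K + S\right) - 2 = -2 + K + S$)
$s{\left(-7,11 \right)} 12 \left(-8\right) = \left(-2 + 11 - 7\right) 12 \left(-8\right) = 2 \cdot 12 \left(-8\right) = 24 \left(-8\right) = -192$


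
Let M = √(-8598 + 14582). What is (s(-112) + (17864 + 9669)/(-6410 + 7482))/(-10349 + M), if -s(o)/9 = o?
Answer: -11467820041/114806715824 - 1108109*√374/28701678956 ≈ -0.10063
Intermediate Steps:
s(o) = -9*o
M = 4*√374 (M = √5984 = 4*√374 ≈ 77.356)
(s(-112) + (17864 + 9669)/(-6410 + 7482))/(-10349 + M) = (-9*(-112) + (17864 + 9669)/(-6410 + 7482))/(-10349 + 4*√374) = (1008 + 27533/1072)/(-10349 + 4*√374) = 1108109/(1072*(-10349 + 4*√374))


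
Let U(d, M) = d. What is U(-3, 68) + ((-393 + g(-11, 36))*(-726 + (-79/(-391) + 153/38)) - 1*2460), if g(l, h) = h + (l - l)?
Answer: 223053081/874 ≈ 2.5521e+5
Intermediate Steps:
g(l, h) = h (g(l, h) = h + 0 = h)
U(-3, 68) + ((-393 + g(-11, 36))*(-726 + (-79/(-391) + 153/38)) - 1*2460) = -3 + ((-393 + 36)*(-726 + (-79/(-391) + 153/38)) - 1*2460) = -3 + (-357*(-726 + (-79*(-1/391) + 153*(1/38))) - 2460) = -3 + (-357*(-726 + (79/391 + 153/38)) - 2460) = -3 + (-357*(-726 + 62825/14858) - 2460) = -3 + (-357*(-10724083/14858) - 2460) = -3 + (225205743/874 - 2460) = -3 + 223055703/874 = 223053081/874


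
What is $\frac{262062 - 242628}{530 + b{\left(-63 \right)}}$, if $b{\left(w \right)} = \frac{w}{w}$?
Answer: $\frac{6478}{177} \approx 36.599$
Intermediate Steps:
$b{\left(w \right)} = 1$
$\frac{262062 - 242628}{530 + b{\left(-63 \right)}} = \frac{262062 - 242628}{530 + 1} = \frac{19434}{531} = 19434 \cdot \frac{1}{531} = \frac{6478}{177}$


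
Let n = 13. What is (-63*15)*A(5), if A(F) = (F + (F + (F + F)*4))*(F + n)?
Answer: -850500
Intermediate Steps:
A(F) = 10*F*(13 + F) (A(F) = (F + (F + (F + F)*4))*(F + 13) = (F + (F + (2*F)*4))*(13 + F) = (F + (F + 8*F))*(13 + F) = (F + 9*F)*(13 + F) = (10*F)*(13 + F) = 10*F*(13 + F))
(-63*15)*A(5) = (-63*15)*(10*5*(13 + 5)) = -9450*5*18 = -945*900 = -850500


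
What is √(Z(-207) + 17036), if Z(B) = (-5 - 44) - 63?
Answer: 2*√4231 ≈ 130.09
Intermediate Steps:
Z(B) = -112 (Z(B) = -49 - 63 = -112)
√(Z(-207) + 17036) = √(-112 + 17036) = √16924 = 2*√4231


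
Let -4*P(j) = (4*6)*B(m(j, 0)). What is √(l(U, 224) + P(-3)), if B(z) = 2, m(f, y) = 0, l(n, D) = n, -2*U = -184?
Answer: 4*√5 ≈ 8.9443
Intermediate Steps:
U = 92 (U = -½*(-184) = 92)
P(j) = -12 (P(j) = -4*6*2/4 = -6*2 = -¼*48 = -12)
√(l(U, 224) + P(-3)) = √(92 - 12) = √80 = 4*√5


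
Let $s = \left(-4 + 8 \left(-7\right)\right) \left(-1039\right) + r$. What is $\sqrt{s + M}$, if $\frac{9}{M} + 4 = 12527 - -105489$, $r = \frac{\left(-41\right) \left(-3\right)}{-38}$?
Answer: $\frac{\sqrt{78350865826105821}}{1121114} \approx 249.67$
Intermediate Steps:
$r = - \frac{123}{38}$ ($r = 123 \left(- \frac{1}{38}\right) = - \frac{123}{38} \approx -3.2368$)
$s = \frac{2368797}{38}$ ($s = \left(-4 + 8 \left(-7\right)\right) \left(-1039\right) - \frac{123}{38} = \left(-4 - 56\right) \left(-1039\right) - \frac{123}{38} = \left(-60\right) \left(-1039\right) - \frac{123}{38} = 62340 - \frac{123}{38} = \frac{2368797}{38} \approx 62337.0$)
$M = \frac{9}{118012}$ ($M = \frac{9}{-4 + \left(12527 - -105489\right)} = \frac{9}{-4 + \left(12527 + 105489\right)} = \frac{9}{-4 + 118016} = \frac{9}{118012} \approx 7.6263 \cdot 10^{-5}$)
$\sqrt{s + M} = \sqrt{\frac{2368797}{38} + \frac{9}{118012}} = \sqrt{\frac{139773235953}{2242228}} = \frac{\sqrt{78350865826105821}}{1121114}$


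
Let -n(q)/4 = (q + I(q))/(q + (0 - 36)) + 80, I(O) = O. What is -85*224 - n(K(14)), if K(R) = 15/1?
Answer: -131080/7 ≈ -18726.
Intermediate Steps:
K(R) = 15 (K(R) = 15*1 = 15)
n(q) = -320 - 8*q/(-36 + q) (n(q) = -4*((q + q)/(q + (0 - 36)) + 80) = -4*((2*q)/(q - 36) + 80) = -4*((2*q)/(-36 + q) + 80) = -4*(2*q/(-36 + q) + 80) = -4*(80 + 2*q/(-36 + q)) = -320 - 8*q/(-36 + q))
-85*224 - n(K(14)) = -85*224 - 8*(1440 - 41*15)/(-36 + 15) = -19040 - 8*(1440 - 615)/(-21) = -19040 - 8*(-1)*825/21 = -19040 - 1*(-2200/7) = -19040 + 2200/7 = -131080/7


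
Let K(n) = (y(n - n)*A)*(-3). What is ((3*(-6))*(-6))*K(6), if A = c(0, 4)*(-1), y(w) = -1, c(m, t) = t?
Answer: -1296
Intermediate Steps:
A = -4 (A = 4*(-1) = -4)
K(n) = -12 (K(n) = -1*(-4)*(-3) = 4*(-3) = -12)
((3*(-6))*(-6))*K(6) = ((3*(-6))*(-6))*(-12) = -18*(-6)*(-12) = 108*(-12) = -1296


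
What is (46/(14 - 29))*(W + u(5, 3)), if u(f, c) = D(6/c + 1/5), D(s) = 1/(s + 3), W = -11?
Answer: 6463/195 ≈ 33.144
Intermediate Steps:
D(s) = 1/(3 + s)
u(f, c) = 1/(16/5 + 6/c) (u(f, c) = 1/(3 + (6/c + 1/5)) = 1/(3 + (6/c + 1*(⅕))) = 1/(3 + (6/c + ⅕)) = 1/(3 + (⅕ + 6/c)) = 1/(16/5 + 6/c))
(46/(14 - 29))*(W + u(5, 3)) = (46/(14 - 29))*(-11 + (5/2)*3/(15 + 8*3)) = (46/(-15))*(-11 + (5/2)*3/(15 + 24)) = (-1/15*46)*(-11 + (5/2)*3/39) = -46*(-11 + (5/2)*3*(1/39))/15 = -46*(-11 + 5/26)/15 = -46/15*(-281/26) = 6463/195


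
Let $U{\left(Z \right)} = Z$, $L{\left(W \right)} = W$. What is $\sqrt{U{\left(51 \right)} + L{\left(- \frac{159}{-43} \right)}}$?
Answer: $\frac{28 \sqrt{129}}{43} \approx 7.3958$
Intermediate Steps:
$\sqrt{U{\left(51 \right)} + L{\left(- \frac{159}{-43} \right)}} = \sqrt{51 - \frac{159}{-43}} = \sqrt{51 - - \frac{159}{43}} = \sqrt{51 + \frac{159}{43}} = \sqrt{\frac{2352}{43}} = \frac{28 \sqrt{129}}{43}$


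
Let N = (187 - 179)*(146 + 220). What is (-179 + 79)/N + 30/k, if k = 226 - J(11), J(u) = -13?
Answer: 15985/174948 ≈ 0.091370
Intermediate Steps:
N = 2928 (N = 8*366 = 2928)
k = 239 (k = 226 - 1*(-13) = 226 + 13 = 239)
(-179 + 79)/N + 30/k = (-179 + 79)/2928 + 30/239 = -100*1/2928 + 30*(1/239) = -25/732 + 30/239 = 15985/174948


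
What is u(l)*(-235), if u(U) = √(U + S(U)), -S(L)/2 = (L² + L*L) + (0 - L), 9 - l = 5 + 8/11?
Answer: -1410*I*√111/11 ≈ -1350.5*I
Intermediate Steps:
l = 36/11 (l = 9 - (5 + 8/11) = 9 - 1*63/11 = 9 - 63/11 = 36/11 ≈ 3.2727)
S(L) = -4*L² + 2*L (S(L) = -2*((L² + L*L) + (0 - L)) = -2*((L² + L²) - L) = -2*(2*L² - L) = -2*(-L + 2*L²) = -4*L² + 2*L)
u(U) = √(U + 2*U*(1 - 2*U))
u(l)*(-235) = √(36*(3 - 4*36/11)/11)*(-235) = √(36*(3 - 144/11)/11)*(-235) = √((36/11)*(-111/11))*(-235) = √(-3996/121)*(-235) = (6*I*√111/11)*(-235) = -1410*I*√111/11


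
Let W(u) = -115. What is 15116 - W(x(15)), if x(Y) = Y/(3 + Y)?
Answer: 15231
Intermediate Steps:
15116 - W(x(15)) = 15116 - 1*(-115) = 15116 + 115 = 15231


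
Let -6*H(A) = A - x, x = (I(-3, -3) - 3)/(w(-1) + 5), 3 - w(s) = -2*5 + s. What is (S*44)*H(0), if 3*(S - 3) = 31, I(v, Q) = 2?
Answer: -880/171 ≈ -5.1462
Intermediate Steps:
S = 40/3 (S = 3 + (1/3)*31 = 3 + 31/3 = 40/3 ≈ 13.333)
w(s) = 13 - s (w(s) = 3 - (-2*5 + s) = 3 - (-10 + s) = 3 + (10 - s) = 13 - s)
x = -1/19 (x = (2 - 3)/((13 - 1*(-1)) + 5) = -1/((13 + 1) + 5) = -1/(14 + 5) = -1/19 ≈ -0.052632)
H(A) = -1/114 - A/6 (H(A) = -(A - 1*(-1/19))/6 = -(A + 1/19)/6 = -(1/19 + A)/6 = -1/114 - A/6)
(S*44)*H(0) = ((40/3)*44)*(-1/114 - 1/6*0) = 1760*(-1/114 + 0)/3 = (1760/3)*(-1/114) = -880/171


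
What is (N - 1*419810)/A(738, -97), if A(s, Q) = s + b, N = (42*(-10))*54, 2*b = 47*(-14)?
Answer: -442490/409 ≈ -1081.9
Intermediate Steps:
b = -329 (b = (47*(-14))/2 = (½)*(-658) = -329)
N = -22680 (N = -420*54 = -22680)
A(s, Q) = -329 + s (A(s, Q) = s - 329 = -329 + s)
(N - 1*419810)/A(738, -97) = (-22680 - 1*419810)/(-329 + 738) = (-22680 - 419810)/409 = -442490*1/409 = -442490/409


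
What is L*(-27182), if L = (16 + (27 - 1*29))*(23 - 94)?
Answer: 27018908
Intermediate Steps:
L = -994 (L = (16 + (27 - 29))*(-71) = (16 - 2)*(-71) = 14*(-71) = -994)
L*(-27182) = -994*(-27182) = 27018908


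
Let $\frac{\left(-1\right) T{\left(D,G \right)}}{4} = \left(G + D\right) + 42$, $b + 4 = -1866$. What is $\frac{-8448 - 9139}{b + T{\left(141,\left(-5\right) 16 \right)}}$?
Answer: $\frac{17587}{2282} \approx 7.7068$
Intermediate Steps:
$b = -1870$ ($b = -4 - 1866 = -1870$)
$T{\left(D,G \right)} = -168 - 4 D - 4 G$ ($T{\left(D,G \right)} = - 4 \left(\left(G + D\right) + 42\right) = - 4 \left(\left(D + G\right) + 42\right) = - 4 \left(42 + D + G\right) = -168 - 4 D - 4 G$)
$\frac{-8448 - 9139}{b + T{\left(141,\left(-5\right) 16 \right)}} = \frac{-8448 - 9139}{-1870 - \left(732 + 4 \left(-5\right) 16\right)} = - \frac{17587}{-1870 - 412} = - \frac{17587}{-2282} = \left(-17587\right) \left(- \frac{1}{2282}\right) = \frac{17587}{2282}$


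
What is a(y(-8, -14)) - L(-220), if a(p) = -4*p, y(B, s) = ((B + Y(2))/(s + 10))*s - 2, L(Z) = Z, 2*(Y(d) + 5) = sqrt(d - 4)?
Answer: 410 - 7*I*sqrt(2) ≈ 410.0 - 9.8995*I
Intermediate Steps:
Y(d) = -5 + sqrt(-4 + d)/2 (Y(d) = -5 + sqrt(d - 4)/2 = -5 + sqrt(-4 + d)/2)
y(B, s) = -2 + s*(-5 + B + I*sqrt(2)/2)/(10 + s) (y(B, s) = ((B + (-5 + sqrt(-4 + 2)/2))/(s + 10))*s - 2 = ((B + (-5 + sqrt(-2)/2))/(10 + s))*s - 2 = ((B + (-5 + (I*sqrt(2))/2))/(10 + s))*s - 2 = ((B + (-5 + I*sqrt(2)/2))/(10 + s))*s - 2 = ((-5 + B + I*sqrt(2)/2)/(10 + s))*s - 2 = s*(-5 + B + I*sqrt(2)/2)/(10 + s) - 2 = -2 + s*(-5 + B + I*sqrt(2)/2)/(10 + s))
a(y(-8, -14)) - L(-220) = -4*(-20 - 7*(-14) - 8*(-14) + (1/2)*I*(-14)*sqrt(2))/(10 - 14) - 1*(-220) = -4*(-20 + 98 + 112 - 7*I*sqrt(2))/(-4) + 220 = -(-1)*(190 - 7*I*sqrt(2)) + 220 = -4*(-95/2 + 7*I*sqrt(2)/4) + 220 = (190 - 7*I*sqrt(2)) + 220 = 410 - 7*I*sqrt(2)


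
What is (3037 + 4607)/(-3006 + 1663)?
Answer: -7644/1343 ≈ -5.6917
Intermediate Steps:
(3037 + 4607)/(-3006 + 1663) = 7644/(-1343) = 7644*(-1/1343) = -7644/1343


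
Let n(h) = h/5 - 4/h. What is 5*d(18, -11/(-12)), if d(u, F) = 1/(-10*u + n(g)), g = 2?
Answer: -25/908 ≈ -0.027533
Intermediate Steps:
n(h) = -4/h + h/5 (n(h) = h*(⅕) - 4/h = h/5 - 4/h = -4/h + h/5)
d(u, F) = 1/(-8/5 - 10*u) (d(u, F) = 1/(-10*u + (-4/2 + (⅕)*2)) = 1/(-10*u + (-4*½ + ⅖)) = 1/(-10*u + (-2 + ⅖)) = 1/(-10*u - 8/5) = 1/(-8/5 - 10*u))
5*d(18, -11/(-12)) = 5*(-5/(8 + 50*18)) = 5*(-5/(8 + 900)) = 5*(-5/908) = -25/908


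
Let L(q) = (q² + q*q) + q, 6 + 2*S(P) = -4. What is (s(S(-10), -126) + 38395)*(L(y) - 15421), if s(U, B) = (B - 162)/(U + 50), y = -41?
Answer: -464502060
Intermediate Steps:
S(P) = -5 (S(P) = -3 + (½)*(-4) = -3 - 2 = -5)
s(U, B) = (-162 + B)/(50 + U)
L(q) = q + 2*q² (L(q) = (q² + q²) + q = 2*q² + q = q + 2*q²)
(s(S(-10), -126) + 38395)*(L(y) - 15421) = ((-162 - 126)/(50 - 5) + 38395)*(-41*(1 + 2*(-41)) - 15421) = (-288/45 + 38395)*(-41*(1 - 82) - 15421) = ((1/45)*(-288) + 38395)*(-41*(-81) - 15421) = (-32/5 + 38395)*(3321 - 15421) = (191943/5)*(-12100) = -464502060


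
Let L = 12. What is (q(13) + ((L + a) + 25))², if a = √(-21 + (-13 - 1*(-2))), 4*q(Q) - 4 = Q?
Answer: 26713/16 + 330*I*√2 ≈ 1669.6 + 466.69*I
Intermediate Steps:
q(Q) = 1 + Q/4
a = 4*I*√2 (a = √(-21 + (-13 + 2)) = √(-21 - 11) = √(-32) = 4*I*√2 ≈ 5.6569*I)
(q(13) + ((L + a) + 25))² = ((1 + (¼)*13) + ((12 + 4*I*√2) + 25))² = ((1 + 13/4) + (37 + 4*I*√2))² = (17/4 + (37 + 4*I*√2))² = (165/4 + 4*I*√2)²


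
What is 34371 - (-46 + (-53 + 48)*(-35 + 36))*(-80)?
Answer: 30291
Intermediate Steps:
34371 - (-46 + (-53 + 48)*(-35 + 36))*(-80) = 34371 - (-46 - 5*1)*(-80) = 34371 - (-46 - 5)*(-80) = 34371 - (-51)*(-80) = 34371 - 1*4080 = 34371 - 4080 = 30291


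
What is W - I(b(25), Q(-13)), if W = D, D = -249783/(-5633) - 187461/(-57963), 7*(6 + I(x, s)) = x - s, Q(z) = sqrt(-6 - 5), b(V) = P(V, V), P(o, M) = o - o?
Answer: 5831057772/108835193 + I*sqrt(11)/7 ≈ 53.577 + 0.4738*I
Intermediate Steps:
P(o, M) = 0
b(V) = 0
Q(z) = I*sqrt(11) (Q(z) = sqrt(-11) = I*sqrt(11))
I(x, s) = -6 - s/7 + x/7 (I(x, s) = -6 + (x - s)/7 = -6 + (-s/7 + x/7) = -6 - s/7 + x/7)
D = 5178046614/108835193 (D = -249783*(-1/5633) - 187461*(-1/57963) = 249783/5633 + 62487/19321 = 5178046614/108835193 ≈ 47.577)
W = 5178046614/108835193 ≈ 47.577
W - I(b(25), Q(-13)) = 5178046614/108835193 - (-6 - I*sqrt(11)/7 + (1/7)*0) = 5178046614/108835193 - (-6 - I*sqrt(11)/7 + 0) = 5178046614/108835193 - (-6 - I*sqrt(11)/7) = 5178046614/108835193 + (6 + I*sqrt(11)/7) = 5831057772/108835193 + I*sqrt(11)/7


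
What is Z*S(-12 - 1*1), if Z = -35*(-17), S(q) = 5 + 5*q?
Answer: -35700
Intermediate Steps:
Z = 595
Z*S(-12 - 1*1) = 595*(5 + 5*(-12 - 1*1)) = 595*(5 + 5*(-12 - 1)) = 595*(5 + 5*(-13)) = 595*(5 - 65) = 595*(-60) = -35700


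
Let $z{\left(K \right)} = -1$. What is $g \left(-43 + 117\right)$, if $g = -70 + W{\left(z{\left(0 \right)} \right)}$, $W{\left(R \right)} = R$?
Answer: $-5254$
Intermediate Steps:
$g = -71$ ($g = -70 - 1 = -71$)
$g \left(-43 + 117\right) = - 71 \left(-43 + 117\right) = \left(-71\right) 74 = -5254$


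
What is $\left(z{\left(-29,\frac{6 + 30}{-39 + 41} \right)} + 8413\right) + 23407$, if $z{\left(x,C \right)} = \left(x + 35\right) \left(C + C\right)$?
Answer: $32036$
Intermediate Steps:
$z{\left(x,C \right)} = 2 C \left(35 + x\right)$ ($z{\left(x,C \right)} = \left(35 + x\right) 2 C = 2 C \left(35 + x\right)$)
$\left(z{\left(-29,\frac{6 + 30}{-39 + 41} \right)} + 8413\right) + 23407 = \left(2 \frac{6 + 30}{-39 + 41} \left(35 - 29\right) + 8413\right) + 23407 = \left(2 \cdot \frac{36}{2} \cdot 6 + 8413\right) + 23407 = \left(2 \cdot 36 \cdot \frac{1}{2} \cdot 6 + 8413\right) + 23407 = \left(2 \cdot 18 \cdot 6 + 8413\right) + 23407 = \left(216 + 8413\right) + 23407 = 8629 + 23407 = 32036$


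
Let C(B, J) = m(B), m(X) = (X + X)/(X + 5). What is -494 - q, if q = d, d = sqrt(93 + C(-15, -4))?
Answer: -494 - 4*sqrt(6) ≈ -503.80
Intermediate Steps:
m(X) = 2*X/(5 + X) (m(X) = (2*X)/(5 + X) = 2*X/(5 + X))
C(B, J) = 2*B/(5 + B)
d = 4*sqrt(6) (d = sqrt(93 + 2*(-15)/(5 - 15)) = sqrt(93 + 2*(-15)/(-10)) = sqrt(93 + 2*(-15)*(-1/10)) = sqrt(93 + 3) = sqrt(96) = 4*sqrt(6) ≈ 9.7980)
q = 4*sqrt(6) ≈ 9.7980
-494 - q = -494 - 4*sqrt(6)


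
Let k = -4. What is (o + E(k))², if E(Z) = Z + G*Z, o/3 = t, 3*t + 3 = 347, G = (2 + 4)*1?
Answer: 99856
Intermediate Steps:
G = 6 (G = 6*1 = 6)
t = 344/3 (t = -1 + (⅓)*347 = -1 + 347/3 = 344/3 ≈ 114.67)
o = 344 (o = 3*(344/3) = 344)
E(Z) = 7*Z (E(Z) = Z + 6*Z = 7*Z)
(o + E(k))² = (344 + 7*(-4))² = (344 - 28)² = 316² = 99856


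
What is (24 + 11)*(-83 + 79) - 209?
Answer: -349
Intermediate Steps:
(24 + 11)*(-83 + 79) - 209 = 35*(-4) - 209 = -140 - 209 = -349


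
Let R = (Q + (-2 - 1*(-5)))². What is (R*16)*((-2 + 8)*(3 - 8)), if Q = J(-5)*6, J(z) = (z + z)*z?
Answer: -44068320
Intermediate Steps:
J(z) = 2*z² (J(z) = (2*z)*z = 2*z²)
Q = 300 (Q = (2*(-5)²)*6 = (2*25)*6 = 50*6 = 300)
R = 91809 (R = (300 + (-2 - 1*(-5)))² = (300 + (-2 + 5))² = (300 + 3)² = 303² = 91809)
(R*16)*((-2 + 8)*(3 - 8)) = (91809*16)*((-2 + 8)*(3 - 8)) = 1468944*(6*(-5)) = 1468944*(-30) = -44068320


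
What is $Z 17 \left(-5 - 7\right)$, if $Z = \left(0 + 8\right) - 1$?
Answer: $-1428$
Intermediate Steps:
$Z = 7$ ($Z = 8 - 1 = 7$)
$Z 17 \left(-5 - 7\right) = 7 \cdot 17 \left(-5 - 7\right) = 119 \left(-5 - 7\right) = 119 \left(-12\right) = -1428$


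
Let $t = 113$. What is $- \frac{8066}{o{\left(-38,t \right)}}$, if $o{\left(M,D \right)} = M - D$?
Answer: $\frac{8066}{151} \approx 53.417$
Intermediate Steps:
$- \frac{8066}{o{\left(-38,t \right)}} = - \frac{8066}{-38 - 113} = - \frac{8066}{-151} = \left(-8066\right) \left(- \frac{1}{151}\right) = \frac{8066}{151}$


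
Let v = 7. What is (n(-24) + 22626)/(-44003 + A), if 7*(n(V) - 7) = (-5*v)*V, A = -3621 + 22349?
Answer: -22753/25275 ≈ -0.90022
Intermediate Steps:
A = 18728
n(V) = 7 - 5*V (n(V) = 7 + ((-5*7)*V)/7 = 7 + (-35*V)/7 = 7 - 5*V)
(n(-24) + 22626)/(-44003 + A) = ((7 - 5*(-24)) + 22626)/(-44003 + 18728) = ((7 + 120) + 22626)/(-25275) = (127 + 22626)*(-1/25275) = 22753*(-1/25275) = -22753/25275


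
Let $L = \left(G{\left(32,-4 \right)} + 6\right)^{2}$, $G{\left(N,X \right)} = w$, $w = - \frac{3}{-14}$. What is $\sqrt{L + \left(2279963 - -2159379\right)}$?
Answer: $\frac{\sqrt{870118601}}{14} \approx 2107.0$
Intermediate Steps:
$w = \frac{3}{14}$ ($w = \left(-3\right) \left(- \frac{1}{14}\right) = \frac{3}{14} \approx 0.21429$)
$G{\left(N,X \right)} = \frac{3}{14}$
$L = \frac{7569}{196}$ ($L = \left(\frac{3}{14} + 6\right)^{2} = \left(\frac{87}{14}\right)^{2} = \frac{7569}{196} \approx 38.617$)
$\sqrt{L + \left(2279963 - -2159379\right)} = \sqrt{\frac{7569}{196} + \left(2279963 - -2159379\right)} = \sqrt{\frac{7569}{196} + \left(2279963 + 2159379\right)} = \sqrt{\frac{7569}{196} + 4439342} = \sqrt{\frac{870118601}{196}} = \frac{\sqrt{870118601}}{14}$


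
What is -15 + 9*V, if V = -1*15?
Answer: -150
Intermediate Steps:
V = -15
-15 + 9*V = -15 + 9*(-15) = -15 - 135 = -150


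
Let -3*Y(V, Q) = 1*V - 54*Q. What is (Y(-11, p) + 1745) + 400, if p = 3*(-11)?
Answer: 4664/3 ≈ 1554.7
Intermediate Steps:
p = -33
Y(V, Q) = 18*Q - V/3 (Y(V, Q) = -(1*V - 54*Q)/3 = -(V - 54*Q)/3 = 18*Q - V/3)
(Y(-11, p) + 1745) + 400 = ((18*(-33) - ⅓*(-11)) + 1745) + 400 = ((-594 + 11/3) + 1745) + 400 = (-1771/3 + 1745) + 400 = 3464/3 + 400 = 4664/3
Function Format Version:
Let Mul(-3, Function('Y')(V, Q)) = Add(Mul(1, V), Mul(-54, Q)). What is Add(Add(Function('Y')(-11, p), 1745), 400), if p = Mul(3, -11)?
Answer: Rational(4664, 3) ≈ 1554.7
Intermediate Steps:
p = -33
Function('Y')(V, Q) = Add(Mul(18, Q), Mul(Rational(-1, 3), V)) (Function('Y')(V, Q) = Mul(Rational(-1, 3), Add(Mul(1, V), Mul(-54, Q))) = Mul(Rational(-1, 3), Add(V, Mul(-54, Q))) = Add(Mul(18, Q), Mul(Rational(-1, 3), V)))
Add(Add(Function('Y')(-11, p), 1745), 400) = Add(Add(Add(Mul(18, -33), Mul(Rational(-1, 3), -11)), 1745), 400) = Add(Add(Add(-594, Rational(11, 3)), 1745), 400) = Add(Add(Rational(-1771, 3), 1745), 400) = Add(Rational(3464, 3), 400) = Rational(4664, 3)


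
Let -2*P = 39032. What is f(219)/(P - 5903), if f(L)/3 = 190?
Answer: -190/8473 ≈ -0.022424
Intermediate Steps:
P = -19516 (P = -1/2*39032 = -19516)
f(L) = 570 (f(L) = 3*190 = 570)
f(219)/(P - 5903) = 570/(-19516 - 5903) = 570/(-25419) = 570*(-1/25419) = -190/8473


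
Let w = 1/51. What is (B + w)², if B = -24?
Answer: 1495729/2601 ≈ 575.06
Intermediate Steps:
w = 1/51 ≈ 0.019608
(B + w)² = (-24 + 1/51)² = (-1223/51)² = 1495729/2601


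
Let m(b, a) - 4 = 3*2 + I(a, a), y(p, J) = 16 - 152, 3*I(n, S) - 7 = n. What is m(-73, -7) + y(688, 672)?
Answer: -126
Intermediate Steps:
I(n, S) = 7/3 + n/3
y(p, J) = -136
m(b, a) = 37/3 + a/3 (m(b, a) = 4 + (3*2 + (7/3 + a/3)) = 4 + (6 + (7/3 + a/3)) = 4 + (25/3 + a/3) = 37/3 + a/3)
m(-73, -7) + y(688, 672) = (37/3 + (1/3)*(-7)) - 136 = (37/3 - 7/3) - 136 = 10 - 136 = -126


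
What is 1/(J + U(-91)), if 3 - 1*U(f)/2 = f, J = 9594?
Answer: 1/9782 ≈ 0.00010223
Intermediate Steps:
U(f) = 6 - 2*f
1/(J + U(-91)) = 1/(9594 + (6 - 2*(-91))) = 1/(9594 + (6 + 182)) = 1/(9594 + 188) = 1/9782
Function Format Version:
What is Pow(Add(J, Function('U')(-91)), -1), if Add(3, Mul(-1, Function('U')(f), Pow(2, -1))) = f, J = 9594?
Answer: Rational(1, 9782) ≈ 0.00010223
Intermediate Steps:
Function('U')(f) = Add(6, Mul(-2, f))
Pow(Add(J, Function('U')(-91)), -1) = Pow(Add(9594, Add(6, Mul(-2, -91))), -1) = Pow(Add(9594, Add(6, 182)), -1) = Pow(Add(9594, 188), -1) = Pow(9782, -1) = Rational(1, 9782)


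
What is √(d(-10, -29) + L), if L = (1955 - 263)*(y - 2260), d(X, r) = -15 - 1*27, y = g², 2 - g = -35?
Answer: I*√1507614 ≈ 1227.8*I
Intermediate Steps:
g = 37 (g = 2 - 1*(-35) = 2 + 35 = 37)
y = 1369 (y = 37² = 1369)
d(X, r) = -42 (d(X, r) = -15 - 27 = -42)
L = -1507572 (L = (1955 - 263)*(1369 - 2260) = 1692*(-891) = -1507572)
√(d(-10, -29) + L) = √(-42 - 1507572) = √(-1507614) = I*√1507614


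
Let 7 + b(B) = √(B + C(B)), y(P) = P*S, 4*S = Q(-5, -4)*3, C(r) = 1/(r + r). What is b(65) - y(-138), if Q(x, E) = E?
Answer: -421 + 3*√122070/130 ≈ -412.94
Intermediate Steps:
C(r) = 1/(2*r)
S = -3 (S = (-4*3)/4 = (¼)*(-12) = -3)
y(P) = -3*P (y(P) = P*(-3) = -3*P)
b(B) = -7 + √(B + 1/(2*B))
b(65) - y(-138) = (-7 + √(2/65 + 4*65)/2) - (-3)*(-138) = (-7 + √(2*(1/65) + 260)/2) - 1*414 = (-7 + √(2/65 + 260)/2) - 414 = (-7 + √(16902/65)/2) - 414 = (-7 + (3*√122070/65)/2) - 414 = (-7 + 3*√122070/130) - 414 = -421 + 3*√122070/130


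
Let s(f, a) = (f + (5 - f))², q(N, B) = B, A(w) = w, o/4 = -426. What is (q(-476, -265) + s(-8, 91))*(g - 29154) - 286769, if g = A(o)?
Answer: 7119151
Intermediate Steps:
o = -1704 (o = 4*(-426) = -1704)
g = -1704
s(f, a) = 25 (s(f, a) = 5² = 25)
(q(-476, -265) + s(-8, 91))*(g - 29154) - 286769 = (-265 + 25)*(-1704 - 29154) - 286769 = -240*(-30858) - 286769 = 7405920 - 286769 = 7119151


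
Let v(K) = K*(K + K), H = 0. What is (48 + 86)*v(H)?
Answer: 0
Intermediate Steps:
v(K) = 2*K² (v(K) = K*(2*K) = 2*K²)
(48 + 86)*v(H) = (48 + 86)*(2*0²) = 134*(2*0) = 134*0 = 0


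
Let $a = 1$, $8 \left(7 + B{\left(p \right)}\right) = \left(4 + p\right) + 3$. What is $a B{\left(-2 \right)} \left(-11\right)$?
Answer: $\frac{561}{8} \approx 70.125$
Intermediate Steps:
$B{\left(p \right)} = - \frac{49}{8} + \frac{p}{8}$ ($B{\left(p \right)} = -7 + \frac{\left(4 + p\right) + 3}{8} = -7 + \frac{7 + p}{8} = -7 + \left(\frac{7}{8} + \frac{p}{8}\right) = - \frac{49}{8} + \frac{p}{8}$)
$a B{\left(-2 \right)} \left(-11\right) = 1 \left(- \frac{49}{8} + \frac{1}{8} \left(-2\right)\right) \left(-11\right) = 1 \left(- \frac{49}{8} - \frac{1}{4}\right) \left(-11\right) = 1 \left(- \frac{51}{8}\right) \left(-11\right) = \left(- \frac{51}{8}\right) \left(-11\right) = \frac{561}{8}$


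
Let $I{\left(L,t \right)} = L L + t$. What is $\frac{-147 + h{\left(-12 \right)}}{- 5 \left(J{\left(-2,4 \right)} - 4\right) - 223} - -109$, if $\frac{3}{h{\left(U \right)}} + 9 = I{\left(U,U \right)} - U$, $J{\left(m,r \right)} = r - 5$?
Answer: $\frac{488902}{4455} \approx 109.74$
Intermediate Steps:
$I{\left(L,t \right)} = t + L^{2}$ ($I{\left(L,t \right)} = L^{2} + t = t + L^{2}$)
$J{\left(m,r \right)} = -5 + r$
$h{\left(U \right)} = \frac{3}{-9 + U^{2}}$ ($h{\left(U \right)} = \frac{3}{-9 + \left(\left(U + U^{2}\right) - U\right)} = \frac{3}{-9 + U^{2}}$)
$\frac{-147 + h{\left(-12 \right)}}{- 5 \left(J{\left(-2,4 \right)} - 4\right) - 223} - -109 = \frac{-147 + \frac{3}{-9 + \left(-12\right)^{2}}}{- 5 \left(\left(-5 + 4\right) - 4\right) - 223} - -109 = \frac{-147 + \frac{3}{-9 + 144}}{- 5 \left(-1 - 4\right) - 223} + 109 = \frac{-147 + \frac{3}{135}}{\left(-5\right) \left(-5\right) - 223} + 109 = \frac{-147 + 3 \cdot \frac{1}{135}}{25 - 223} + 109 = \frac{-147 + \frac{1}{45}}{-198} + 109 = \left(- \frac{6614}{45}\right) \left(- \frac{1}{198}\right) + 109 = \frac{3307}{4455} + 109 = \frac{488902}{4455}$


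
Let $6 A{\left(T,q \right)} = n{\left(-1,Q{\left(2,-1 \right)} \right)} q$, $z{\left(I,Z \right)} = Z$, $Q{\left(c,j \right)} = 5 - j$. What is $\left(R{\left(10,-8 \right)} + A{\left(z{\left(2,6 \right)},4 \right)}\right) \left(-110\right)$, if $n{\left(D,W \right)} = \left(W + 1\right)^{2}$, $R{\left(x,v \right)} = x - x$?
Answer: $- \frac{10780}{3} \approx -3593.3$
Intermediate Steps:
$R{\left(x,v \right)} = 0$
$n{\left(D,W \right)} = \left(1 + W\right)^{2}$
$A{\left(T,q \right)} = \frac{49 q}{6}$ ($A{\left(T,q \right)} = \frac{\left(1 + \left(5 - -1\right)\right)^{2} q}{6} = \frac{\left(1 + \left(5 + 1\right)\right)^{2} q}{6} = \frac{\left(1 + 6\right)^{2} q}{6} = \frac{7^{2} q}{6} = \frac{49 q}{6}$)
$\left(R{\left(10,-8 \right)} + A{\left(z{\left(2,6 \right)},4 \right)}\right) \left(-110\right) = \left(0 + \frac{49}{6} \cdot 4\right) \left(-110\right) = \left(0 + \frac{98}{3}\right) \left(-110\right) = \frac{98}{3} \left(-110\right) = - \frac{10780}{3}$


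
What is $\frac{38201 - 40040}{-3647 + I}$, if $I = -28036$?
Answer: $\frac{613}{10561} \approx 0.058044$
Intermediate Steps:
$\frac{38201 - 40040}{-3647 + I} = \frac{38201 - 40040}{-3647 - 28036} = \frac{38201 - 40040}{-31683} = \left(-1839\right) \left(- \frac{1}{31683}\right) = \frac{613}{10561}$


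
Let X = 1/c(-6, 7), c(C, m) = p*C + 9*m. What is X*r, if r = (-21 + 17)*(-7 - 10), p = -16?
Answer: 68/159 ≈ 0.42767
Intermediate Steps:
r = 68 (r = -4*(-17) = 68)
c(C, m) = -16*C + 9*m
X = 1/159 (X = 1/(-16*(-6) + 9*7) = 1/(96 + 63) = 1/159 ≈ 0.0062893)
X*r = (1/159)*68 = 68/159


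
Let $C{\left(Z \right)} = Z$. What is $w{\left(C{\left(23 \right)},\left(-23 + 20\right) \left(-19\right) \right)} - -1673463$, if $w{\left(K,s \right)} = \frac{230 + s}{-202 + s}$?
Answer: $\frac{242651848}{145} \approx 1.6735 \cdot 10^{6}$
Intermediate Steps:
$w{\left(K,s \right)} = \frac{230 + s}{-202 + s}$
$w{\left(C{\left(23 \right)},\left(-23 + 20\right) \left(-19\right) \right)} - -1673463 = \frac{230 + \left(-23 + 20\right) \left(-19\right)}{-202 + \left(-23 + 20\right) \left(-19\right)} - -1673463 = \frac{230 - -57}{-202 - -57} + 1673463 = \frac{230 + 57}{-202 + 57} + 1673463 = \frac{1}{-145} \cdot 287 + 1673463 = \left(- \frac{1}{145}\right) 287 + 1673463 = - \frac{287}{145} + 1673463 = \frac{242651848}{145}$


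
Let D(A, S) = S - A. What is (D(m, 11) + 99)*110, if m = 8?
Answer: 11220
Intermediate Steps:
(D(m, 11) + 99)*110 = ((11 - 1*8) + 99)*110 = ((11 - 8) + 99)*110 = (3 + 99)*110 = 102*110 = 11220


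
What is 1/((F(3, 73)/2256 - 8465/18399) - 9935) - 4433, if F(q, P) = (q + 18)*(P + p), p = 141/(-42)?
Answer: -1218707381671231/274917066095 ≈ -4433.0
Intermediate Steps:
p = -47/14 (p = 141*(-1/42) = -47/14 ≈ -3.3571)
F(q, P) = (18 + q)*(-47/14 + P) (F(q, P) = (q + 18)*(P - 47/14) = (18 + q)*(-47/14 + P))
1/((F(3, 73)/2256 - 8465/18399) - 9935) - 4433 = 1/(((-423/7 + 18*73 - 47/14*3 + 73*3)/2256 - 8465/18399) - 9935) - 4433 = 1/(((-423/7 + 1314 - 141/14 + 219)*(1/2256) - 8465*1/18399) - 9935) - 4433 = 1/(((2925/2)*(1/2256) - 8465/18399) - 9935) - 4433 = 1/((975/1504 - 8465/18399) - 9935) - 4433 = 1/(5207665/27672096 - 9935) - 4433 = 1/(-274917066095/27672096) - 4433 = -27672096/274917066095 - 4433 = -1218707381671231/274917066095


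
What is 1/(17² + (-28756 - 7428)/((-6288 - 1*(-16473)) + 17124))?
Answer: 27309/7856117 ≈ 0.0034761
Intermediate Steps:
1/(17² + (-28756 - 7428)/((-6288 - 1*(-16473)) + 17124)) = 1/(289 - 36184/((-6288 + 16473) + 17124)) = 1/(289 - 36184/(10185 + 17124)) = 1/(289 - 36184/27309) = 1/(7856117/27309) = 27309/7856117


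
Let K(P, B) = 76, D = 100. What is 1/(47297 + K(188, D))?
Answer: 1/47373 ≈ 2.1109e-5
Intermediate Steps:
1/(47297 + K(188, D)) = 1/(47297 + 76) = 1/47373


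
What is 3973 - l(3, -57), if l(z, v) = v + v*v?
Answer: 781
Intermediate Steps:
l(z, v) = v + v²
3973 - l(3, -57) = 3973 - (-57)*(1 - 57) = 3973 - (-57)*(-56) = 3973 - 1*3192 = 3973 - 3192 = 781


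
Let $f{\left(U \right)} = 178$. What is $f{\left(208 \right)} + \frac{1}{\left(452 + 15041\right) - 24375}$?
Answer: $\frac{1580995}{8882} \approx 178.0$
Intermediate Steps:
$f{\left(208 \right)} + \frac{1}{\left(452 + 15041\right) - 24375} = 178 + \frac{1}{\left(452 + 15041\right) - 24375} = 178 + \frac{1}{15493 - 24375} = 178 + \frac{1}{-8882} = 178 - \frac{1}{8882} = \frac{1580995}{8882}$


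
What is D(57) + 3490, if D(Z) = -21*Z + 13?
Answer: 2306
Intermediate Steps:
D(Z) = 13 - 21*Z
D(57) + 3490 = (13 - 21*57) + 3490 = (13 - 1197) + 3490 = -1184 + 3490 = 2306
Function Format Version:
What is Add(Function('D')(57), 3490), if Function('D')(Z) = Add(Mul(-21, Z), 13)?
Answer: 2306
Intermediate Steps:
Function('D')(Z) = Add(13, Mul(-21, Z))
Add(Function('D')(57), 3490) = Add(Add(13, Mul(-21, 57)), 3490) = Add(Add(13, -1197), 3490) = Add(-1184, 3490) = 2306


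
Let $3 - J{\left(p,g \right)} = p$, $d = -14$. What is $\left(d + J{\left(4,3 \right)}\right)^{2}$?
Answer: $225$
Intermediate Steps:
$J{\left(p,g \right)} = 3 - p$
$\left(d + J{\left(4,3 \right)}\right)^{2} = \left(-14 + \left(3 - 4\right)\right)^{2} = \left(-14 - 1\right)^{2} = \left(-15\right)^{2} = 225$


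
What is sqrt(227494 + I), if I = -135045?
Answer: sqrt(92449) ≈ 304.05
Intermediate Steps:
sqrt(227494 + I) = sqrt(227494 - 135045) = sqrt(92449)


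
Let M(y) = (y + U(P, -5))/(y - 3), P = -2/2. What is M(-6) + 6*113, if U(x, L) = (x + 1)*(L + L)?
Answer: 2036/3 ≈ 678.67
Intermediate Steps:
P = -1 (P = -2*1/2 = -1)
U(x, L) = 2*L*(1 + x) (U(x, L) = (1 + x)*(2*L) = 2*L*(1 + x))
M(y) = y/(-3 + y) (M(y) = (y + 2*(-5)*(1 - 1))/(y - 3) = (y + 2*(-5)*0)/(-3 + y) = (y + 0)/(-3 + y) = y/(-3 + y))
M(-6) + 6*113 = -6/(-3 - 6) + 6*113 = -6/(-9) + 678 = -6*(-1/9) + 678 = 2/3 + 678 = 2036/3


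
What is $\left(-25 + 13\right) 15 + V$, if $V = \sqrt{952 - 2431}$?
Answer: $-180 + i \sqrt{1479} \approx -180.0 + 38.458 i$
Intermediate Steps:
$V = i \sqrt{1479}$ ($V = \sqrt{-1479} = i \sqrt{1479} \approx 38.458 i$)
$\left(-25 + 13\right) 15 + V = \left(-25 + 13\right) 15 + i \sqrt{1479} = \left(-12\right) 15 + i \sqrt{1479} = -180 + i \sqrt{1479}$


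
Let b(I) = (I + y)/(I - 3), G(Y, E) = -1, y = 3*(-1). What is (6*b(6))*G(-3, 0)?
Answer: -6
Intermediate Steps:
y = -3
b(I) = 1 (b(I) = (I - 3)/(I - 3) = (-3 + I)/(-3 + I) = 1)
(6*b(6))*G(-3, 0) = (6*1)*(-1) = 6*(-1) = -6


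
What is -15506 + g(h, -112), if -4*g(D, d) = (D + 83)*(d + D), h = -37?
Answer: -27585/2 ≈ -13793.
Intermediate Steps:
g(D, d) = -(83 + D)*(D + d)/4 (g(D, d) = -(D + 83)*(d + D)/4 = -(83 + D)*(D + d)/4)
-15506 + g(h, -112) = -15506 + (-83/4*(-37) - 83/4*(-112) - 1/4*(-37)**2 - 1/4*(-37)*(-112)) = -15506 + (3071/4 + 2324 - 1/4*1369 - 1036) = -15506 + (3071/4 + 2324 - 1369/4 - 1036) = -15506 + 3427/2 = -27585/2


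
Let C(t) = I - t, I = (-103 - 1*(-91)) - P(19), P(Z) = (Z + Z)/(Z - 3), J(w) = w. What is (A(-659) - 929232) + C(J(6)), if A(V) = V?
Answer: -7439291/8 ≈ -9.2991e+5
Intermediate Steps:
P(Z) = 2*Z/(-3 + Z) (P(Z) = (2*Z)/(-3 + Z) = 2*Z/(-3 + Z))
I = -115/8 (I = (-103 - 1*(-91)) - 2*19/(-3 + 19) = (-103 + 91) - 2*19/16 = -12 - 2*19/16 = -12 - 1*19/8 = -12 - 19/8 = -115/8 ≈ -14.375)
C(t) = -115/8 - t
(A(-659) - 929232) + C(J(6)) = (-659 - 929232) + (-115/8 - 1*6) = -929891 + (-115/8 - 6) = -929891 - 163/8 = -7439291/8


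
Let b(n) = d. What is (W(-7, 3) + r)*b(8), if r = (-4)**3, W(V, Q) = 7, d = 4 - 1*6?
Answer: 114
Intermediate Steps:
d = -2 (d = 4 - 6 = -2)
b(n) = -2
r = -64
(W(-7, 3) + r)*b(8) = (7 - 64)*(-2) = -57*(-2) = 114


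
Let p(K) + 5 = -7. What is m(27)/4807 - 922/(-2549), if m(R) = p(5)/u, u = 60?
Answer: 22157721/61265215 ≈ 0.36167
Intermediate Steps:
p(K) = -12 (p(K) = -5 - 7 = -12)
m(R) = -⅕ (m(R) = -12/60 = -12*1/60 = -⅕)
m(27)/4807 - 922/(-2549) = -⅕/4807 - 922/(-2549) = -⅕*1/4807 - 922*(-1/2549) = -1/24035 + 922/2549 = 22157721/61265215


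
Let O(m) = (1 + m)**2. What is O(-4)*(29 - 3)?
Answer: 234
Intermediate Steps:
O(-4)*(29 - 3) = (1 - 4)**2*(29 - 3) = (-3)**2*26 = 9*26 = 234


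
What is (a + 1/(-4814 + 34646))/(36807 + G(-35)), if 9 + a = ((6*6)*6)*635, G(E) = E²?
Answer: 4091488633/1134570624 ≈ 3.6062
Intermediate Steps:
a = 137151 (a = -9 + ((6*6)*6)*635 = -9 + (36*6)*635 = -9 + 216*635 = -9 + 137160 = 137151)
(a + 1/(-4814 + 34646))/(36807 + G(-35)) = (137151 + 1/(-4814 + 34646))/(36807 + (-35)²) = (137151 + 1/29832)/(36807 + 1225) = (137151 + 1/29832)/38032 = (4091488633/29832)*(1/38032) = 4091488633/1134570624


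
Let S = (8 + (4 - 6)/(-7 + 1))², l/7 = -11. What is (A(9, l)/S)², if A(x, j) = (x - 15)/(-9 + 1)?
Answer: 729/6250000 ≈ 0.00011664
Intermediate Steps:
l = -77 (l = 7*(-11) = -77)
A(x, j) = 15/8 - x/8 (A(x, j) = (-15 + x)/(-8) = (-15 + x)*(-⅛) = 15/8 - x/8)
S = 625/9 (S = (8 - 2/(-6))² = (8 - 2*(-⅙))² = (8 + ⅓)² = (25/3)² = 625/9 ≈ 69.444)
(A(9, l)/S)² = ((15/8 - ⅛*9)/(625/9))² = ((15/8 - 9/8)*(9/625))² = ((¾)*(9/625))² = (27/2500)² = 729/6250000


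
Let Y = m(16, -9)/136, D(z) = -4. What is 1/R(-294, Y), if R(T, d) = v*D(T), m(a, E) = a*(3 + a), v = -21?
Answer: 1/84 ≈ 0.011905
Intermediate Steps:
Y = 38/17 (Y = (16*(3 + 16))/136 = (16*19)*(1/136) = 304*(1/136) = 38/17 ≈ 2.2353)
R(T, d) = 84 (R(T, d) = -21*(-4) = 84)
1/R(-294, Y) = 1/84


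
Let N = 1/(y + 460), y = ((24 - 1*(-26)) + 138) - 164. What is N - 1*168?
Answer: -81311/484 ≈ -168.00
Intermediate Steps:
y = 24 (y = ((24 + 26) + 138) - 164 = (50 + 138) - 164 = 188 - 164 = 24)
N = 1/484 (N = 1/(24 + 460) = 1/484 ≈ 0.0020661)
N - 1*168 = 1/484 - 1*168 = 1/484 - 168 = -81311/484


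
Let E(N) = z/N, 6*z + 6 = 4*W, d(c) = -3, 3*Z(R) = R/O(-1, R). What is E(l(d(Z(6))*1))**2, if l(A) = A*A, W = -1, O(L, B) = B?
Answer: 25/729 ≈ 0.034294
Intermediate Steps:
Z(R) = 1/3 (Z(R) = (R/R)/3 = (1/3)*1 = 1/3)
l(A) = A**2
z = -5/3 (z = -1 + (4*(-1))/6 = -1 + (1/6)*(-4) = -1 - 2/3 = -5/3 ≈ -1.6667)
E(N) = -5/(3*N)
E(l(d(Z(6))*1))**2 = (-5/(3*((-3*1)**2)))**2 = (-5/(3*((-3)**2)))**2 = (-5/3/9)**2 = (-5/3*1/9)**2 = (-5/27)**2 = 25/729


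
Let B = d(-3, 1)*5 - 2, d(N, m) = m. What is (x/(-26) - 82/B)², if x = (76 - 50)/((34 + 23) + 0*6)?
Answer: 2430481/3249 ≈ 748.07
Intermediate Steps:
x = 26/57 (x = 26/(57 + 0) = 26/57 ≈ 0.45614)
B = 3 (B = 1*5 - 2 = 5 - 2 = 3)
(x/(-26) - 82/B)² = ((26/57)/(-26) - 82/3)² = ((26/57)*(-1/26) - 82*⅓)² = (-1/57 - 82/3)² = (-1559/57)² = 2430481/3249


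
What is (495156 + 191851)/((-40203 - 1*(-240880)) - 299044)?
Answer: -687007/98367 ≈ -6.9841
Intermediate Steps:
(495156 + 191851)/((-40203 - 1*(-240880)) - 299044) = 687007/((-40203 + 240880) - 299044) = 687007/(200677 - 299044) = 687007/(-98367) = 687007*(-1/98367) = -687007/98367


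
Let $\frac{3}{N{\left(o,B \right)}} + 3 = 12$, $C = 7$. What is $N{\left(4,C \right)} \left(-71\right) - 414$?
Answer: $- \frac{1313}{3} \approx -437.67$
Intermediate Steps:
$N{\left(o,B \right)} = \frac{1}{3}$ ($N{\left(o,B \right)} = \frac{3}{-3 + 12} = \frac{3}{9} = 3 \cdot \frac{1}{9} = \frac{1}{3}$)
$N{\left(4,C \right)} \left(-71\right) - 414 = \frac{1}{3} \left(-71\right) - 414 = - \frac{71}{3} - 414 = - \frac{1313}{3}$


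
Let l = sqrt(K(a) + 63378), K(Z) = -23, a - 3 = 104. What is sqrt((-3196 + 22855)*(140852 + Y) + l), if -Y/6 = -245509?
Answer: sqrt(31727778054 + sqrt(63355)) ≈ 1.7812e+5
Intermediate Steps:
Y = 1473054 (Y = -6*(-245509) = 1473054)
a = 107 (a = 3 + 104 = 107)
l = sqrt(63355) (l = sqrt(-23 + 63378) = sqrt(63355) ≈ 251.70)
sqrt((-3196 + 22855)*(140852 + Y) + l) = sqrt((-3196 + 22855)*(140852 + 1473054) + sqrt(63355)) = sqrt(19659*1613906 + sqrt(63355)) = sqrt(31727778054 + sqrt(63355))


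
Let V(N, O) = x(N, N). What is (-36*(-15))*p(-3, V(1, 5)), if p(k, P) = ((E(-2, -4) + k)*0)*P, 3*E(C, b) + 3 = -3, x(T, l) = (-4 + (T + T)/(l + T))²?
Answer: 0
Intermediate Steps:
x(T, l) = (-4 + 2*T/(T + l))² (x(T, l) = (-4 + (2*T)/(T + l))² = (-4 + 2*T/(T + l))²)
V(N, O) = 9 (V(N, O) = 4*(N + 2*N)²/(N + N)² = 4*(3*N)²/(2*N)² = 4*(1/(4*N²))*(9*N²) = 9)
E(C, b) = -2 (E(C, b) = -1 + (⅓)*(-3) = -1 - 1 = -2)
p(k, P) = 0 (p(k, P) = ((-2 + k)*0)*P = 0*P = 0)
(-36*(-15))*p(-3, V(1, 5)) = -36*(-15)*0 = 540*0 = 0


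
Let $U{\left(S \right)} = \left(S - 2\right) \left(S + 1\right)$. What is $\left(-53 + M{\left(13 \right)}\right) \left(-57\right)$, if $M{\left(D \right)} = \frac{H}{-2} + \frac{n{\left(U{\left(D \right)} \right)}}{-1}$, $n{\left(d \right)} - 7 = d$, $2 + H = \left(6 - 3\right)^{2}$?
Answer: $\frac{24795}{2} \approx 12398.0$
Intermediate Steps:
$H = 7$ ($H = -2 + \left(6 - 3\right)^{2} = -2 + 3^{2} = -2 + 9 = 7$)
$U{\left(S \right)} = \left(1 + S\right) \left(-2 + S\right)$ ($U{\left(S \right)} = \left(-2 + S\right) \left(1 + S\right) = \left(1 + S\right) \left(-2 + S\right)$)
$n{\left(d \right)} = 7 + d$
$M{\left(D \right)} = - \frac{17}{2} + D - D^{2}$ ($M{\left(D \right)} = \frac{7}{-2} + \frac{7 - \left(2 + D - D^{2}\right)}{-1} = 7 \left(- \frac{1}{2}\right) + \left(5 + D^{2} - D\right) \left(-1\right) = - \frac{7}{2} - \left(5 + D^{2} - D\right) = - \frac{17}{2} + D - D^{2}$)
$\left(-53 + M{\left(13 \right)}\right) \left(-57\right) = \left(-53 - \frac{329}{2}\right) \left(-57\right) = \left(- \frac{435}{2}\right) \left(-57\right) = \frac{24795}{2}$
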